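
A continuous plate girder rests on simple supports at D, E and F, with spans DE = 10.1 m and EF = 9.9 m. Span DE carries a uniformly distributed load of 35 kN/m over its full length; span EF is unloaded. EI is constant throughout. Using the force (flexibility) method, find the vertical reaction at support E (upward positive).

R_E = 221.8 kN

Take M_E as the redundant. Released structure: two simple spans DE and EF with a hinge at E.
End slopes at the hinge E, treating each span as simply supported:
  span DE: UDL 35: wL³/(24EI) = 1503/EI
  relative rotation θ_0 = (1503 + 0)/EI = 1503/EI
A unit hogging moment at E produces rotation L₁/(3EI) + L₂/(3EI) = 6.667/EI.
Slope continuity at E: θ_0 = M_E·6.667/EI, so M_E = 1503/6.667 = 225.4 kN·m (hogging).
Span DE, ΣM about D with M_E applied at E: R_E^{DE}·10.1 = 1785 + 225.4, so R_E^{DE} = 199.1 kN and R_D = 353.5 − 199.1 = 154.4 kN.
Span EF, ΣM about F: R_E^{EF}·9.9 = 0 + 225.4, so R_E^{EF} = 22.77 kN and R_F = 0 − 22.77 = -22.77 kN.
R_E = 199.1 + 22.77 = 221.8 kN.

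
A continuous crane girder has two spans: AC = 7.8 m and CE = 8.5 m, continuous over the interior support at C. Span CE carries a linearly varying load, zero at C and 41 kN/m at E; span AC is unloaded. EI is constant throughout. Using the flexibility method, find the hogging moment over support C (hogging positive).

M_C = 90.11 kN·m

Insert a hinge at C; M_C is the redundant, and each span becomes simply supported.
Discontinuity in slope at C on the released structure — sum the simple-span end rotations:
  span CE: triangular load, peak 41: 7w₀L³/(360EI) = 489.6/EI
  relative rotation θ_0 = (0 + 489.6)/EI = 489.6/EI
A unit hogging moment at C produces rotation L₁/(3EI) + L₂/(3EI) = 5.433/EI.
Compatibility: M_C·(L₁+L₂)/(3EI) = θ_0, giving M_C = 90.11 kN·m (hogging).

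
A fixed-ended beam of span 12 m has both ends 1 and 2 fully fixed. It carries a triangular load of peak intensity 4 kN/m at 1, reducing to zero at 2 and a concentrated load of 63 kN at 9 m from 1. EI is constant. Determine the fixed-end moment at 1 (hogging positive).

Release both end moments; the primary structure is a simply-supported span 12 with redundants M_1 and M_2.
Simple-span end rotations at 1 and 2 under the given loads:
  at 1: triangular load, peak 4: w₀L³/(45EI) = 153.6/EI
  at 2: triangular load, peak 4: 7w₀L³/(360EI) = 134.4/EI
  at 1: point load 63 at a = 9: Pab(L + b)/(6LEI) = 354.4/EI
  at 2: point load 63 at a = 9: Pab(L + a)/(6LEI) = 496.1/EI
  θ_10 = 508/EI,  θ_20 = 630.5/EI
Flexibility coefficients: a unit moment at one end gives L/(3EI) there and L/(6EI) at the far end, so f₁₁ = f₂₂ = 4/EI and f₁₂ = f₂₁ = 2/EI.
Compatibility — zero rotation at each built-in end:
  4 M_1 + 2 M_2 = 508
  2 M_1 + 4 M_2 = 630.5
Solving the pair gives M_1 = 64.24 kN·m and M_2 = 125.5 kN·m (hogging).

M_1 = 64.24 kN·m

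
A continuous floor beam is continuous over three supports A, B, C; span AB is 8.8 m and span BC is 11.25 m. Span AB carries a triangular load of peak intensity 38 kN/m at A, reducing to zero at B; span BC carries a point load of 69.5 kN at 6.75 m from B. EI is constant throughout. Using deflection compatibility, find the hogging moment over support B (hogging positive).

Release continuity at B by inserting a hinge; the redundant is the internal moment M_B. The primary structure is two simply-supported spans AB and BC.
Discontinuity in slope at B on the released structure — sum the simple-span end rotations:
  span AB: triangular load, peak 38: 7w₀L³/(360EI) = 503.5/EI
  span BC: point load 69.5 at a = 6.75: Pab(L + b)/(6LEI) = 492.6/EI
  relative rotation θ_0 = (503.5 + 492.6)/EI = 996.1/EI
A unit hogging moment at B produces rotation L₁/(3EI) + L₂/(3EI) = 6.683/EI.
Slope continuity at B: θ_0 = M_B·6.683/EI, so M_B = 996.1/6.683 = 149 kN·m (hogging).

M_B = 149 kN·m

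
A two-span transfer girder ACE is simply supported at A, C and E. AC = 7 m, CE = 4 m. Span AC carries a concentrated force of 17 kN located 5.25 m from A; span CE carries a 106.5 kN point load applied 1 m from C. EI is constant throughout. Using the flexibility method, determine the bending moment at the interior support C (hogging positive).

M_C = 37.84 kN·m

Take M_C as the redundant. Released structure: two simple spans AC and CE with a hinge at C.
End slopes at the hinge C, treating each span as simply supported:
  span AC: point load 17 at a = 5.25: Pab(L + a)/(6LEI) = 45.55/EI
  span CE: point load 106.5 at a = 1: Pab(L + b)/(6LEI) = 93.19/EI
  relative rotation θ_0 = (45.55 + 93.19)/EI = 138.7/EI
A unit hogging moment at C produces rotation L₁/(3EI) + L₂/(3EI) = 3.667/EI.
Compatibility: M_C·(L₁+L₂)/(3EI) = θ_0, giving M_C = 37.84 kN·m (hogging).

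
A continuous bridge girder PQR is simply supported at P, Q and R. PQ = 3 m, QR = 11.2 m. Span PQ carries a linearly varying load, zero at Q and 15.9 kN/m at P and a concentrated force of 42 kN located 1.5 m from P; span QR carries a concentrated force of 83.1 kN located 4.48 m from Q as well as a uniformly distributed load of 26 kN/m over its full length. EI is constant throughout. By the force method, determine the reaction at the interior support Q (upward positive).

Insert a hinge at Q; M_Q is the redundant, and each span becomes simply supported.
Discontinuity in slope at Q on the released structure — sum the simple-span end rotations:
  span PQ: triangular load, peak 15.9: 7w₀L³/(360EI) = 8.348/EI
  span PQ: point load 42 at a = 1.5: Pab(L + a)/(6LEI) = 23.62/EI
  span QR: point load 83.1 at a = 4.48: Pab(L + b)/(6LEI) = 667.1/EI
  span QR: UDL 26: wL³/(24EI) = 1522/EI
  relative rotation θ_0 = (31.97 + 2189)/EI = 2221/EI
A unit hogging moment at Q produces rotation L₁/(3EI) + L₂/(3EI) = 4.733/EI.
Slope continuity at Q: θ_0 = M_Q·4.733/EI, so M_Q = 2221/4.733 = 469.3 kN·m (hogging).
Span PQ, ΣM about P with M_Q applied at Q: R_Q^{PQ}·3 = 86.85 + 469.3, so R_Q^{PQ} = 185.4 kN and R_P = 65.85 − 185.4 = -119.5 kN.
Span QR, ΣM about R: R_Q^{QR}·11.2 = 2189 + 469.3, so R_Q^{QR} = 237.4 kN and R_R = 374.3 − 237.4 = 136.9 kN.
R_Q = 185.4 + 237.4 = 422.7 kN.

R_Q = 422.7 kN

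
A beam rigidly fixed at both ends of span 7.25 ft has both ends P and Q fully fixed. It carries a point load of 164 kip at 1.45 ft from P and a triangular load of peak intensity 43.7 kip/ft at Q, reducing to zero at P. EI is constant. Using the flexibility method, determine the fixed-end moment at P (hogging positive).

M_P = 228.8 kip·ft

Take the two fixed-end moments M_P, M_Q as redundants; the released structure is the simple span PQ.
Simple-span end rotations at P and Q under the given loads:
  at P: point load 164 at a = 1.45: Pab(L + b)/(6LEI) = 413.8/EI
  at Q: point load 164 at a = 1.45: Pab(L + a)/(6LEI) = 275.8/EI
  at P: triangular load, peak 43.7: 7w₀L³/(360EI) = 323.8/EI
  at Q: triangular load, peak 43.7: w₀L³/(45EI) = 370.1/EI
  θ_P0 = 737.6/EI,  θ_Q0 = 645.9/EI
Flexibility coefficients: a unit moment at one end gives L/(3EI) there and L/(6EI) at the far end, so f₁₁ = f₂₂ = 2.417/EI and f₁₂ = f₂₁ = 1.208/EI.
Compatibility — zero rotation at each built-in end:
  2.417 M_P + 1.208 M_Q = 737.6
  1.208 M_P + 2.417 M_Q = 645.9
Solving the pair gives M_P = 228.8 kip·ft and M_Q = 152.9 kip·ft (hogging).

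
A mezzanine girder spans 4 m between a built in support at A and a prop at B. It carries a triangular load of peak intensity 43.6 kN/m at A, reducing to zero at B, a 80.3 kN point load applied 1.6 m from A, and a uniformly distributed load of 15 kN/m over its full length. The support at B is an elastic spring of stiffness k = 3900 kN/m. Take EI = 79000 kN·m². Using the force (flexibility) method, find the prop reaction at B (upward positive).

Take the reaction at B as the redundant and release it; the primary structure is a cantilever fixed at A.
Primary-structure tip deflection at B by superposition:
  triangular load, peak 43.6 at the fixed end: w₀L⁴/(30EI) = 372.1/EI
  point load 80.3 at a = 1.6: Pa²(3L − a)/(6EI) = 356.3/EI
  UDL 15: wL⁴/(8EI) = 480/EI
  δ_0 = 1208/EI
Tip deflection under a unit load at B: L³/(3EI) = 21.33/EI.
With EI = 79000 kN·m²: δ_0 = 0.015296 m and δ_{BB} = 0.00027 m/kN.
Compatibility — the spring shortens by R_B/k under the reaction it provides: δ_0 − R_B·δ_{BB} = R_B/k. With 1/k = 0.000256 m/kN, R_B = δ_0 / (δ_{BB} + 1/k) = 0.015296 / (0.00027 + 0.000256) = 29.05 kN.

R_B = 29.05 kN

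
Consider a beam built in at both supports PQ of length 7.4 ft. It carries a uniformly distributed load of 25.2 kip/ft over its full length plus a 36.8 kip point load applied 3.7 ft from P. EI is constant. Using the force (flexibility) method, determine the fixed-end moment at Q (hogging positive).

M_Q = 149 kip·ft

Take the two fixed-end moments M_P, M_Q as redundants; the released structure is the simple span PQ.
On the primary (simply-supported) span, the end slopes from the loading are:
  at P: UDL 25.2: wL³/(24EI) = 425.5/EI
  at Q: UDL 25.2: wL³/(24EI) = 425.5/EI
  at P: point load 36.8 at a = 3.7: Pab(L + b)/(6LEI) = 125.9/EI
  at Q: point load 36.8 at a = 3.7: Pab(L + a)/(6LEI) = 125.9/EI
  θ_P0 = 551.4/EI,  θ_Q0 = 551.4/EI
Flexibility coefficients: a unit moment at one end gives L/(3EI) there and L/(6EI) at the far end, so f₁₁ = f₂₂ = 2.467/EI and f₁₂ = f₂₁ = 1.233/EI.
Compatibility — zero rotation at each built-in end:
  2.467 M_P + 1.233 M_Q = 551.4
  1.233 M_P + 2.467 M_Q = 551.4
Solving the pair gives M_P = 149 kip·ft and M_Q = 149 kip·ft (hogging).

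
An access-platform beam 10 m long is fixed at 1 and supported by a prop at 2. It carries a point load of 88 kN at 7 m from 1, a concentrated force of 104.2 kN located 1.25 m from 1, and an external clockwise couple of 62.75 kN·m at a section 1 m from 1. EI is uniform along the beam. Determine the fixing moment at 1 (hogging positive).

M_1 = 271.8 kN·m

Remove the prop at 2; the released (primary) structure is a cantilever built in at 1.
Deflection at 2 on the released cantilever, summing each load's contribution:
  point load 88 at a = 7: Pa²(3L − a)/(6EI) = 16529/EI
  point load 104.2 at a = 1.25: Pa²(3L − a)/(6EI) = 780.1/EI
  clockwise couple 62.75 at a = 1: M₀a(2L − a)/(2EI) = 596.1/EI
  δ_0 = 17906/EI
Flexibility coefficient — unit upward force at 2: δ_{22} = L³/(3EI) = 333.3/EI.
Compatibility at 2: δ_0 − R_2·δ_{22} = 0, so R_2 = 17906/333.3 = 53.72 kN.
Moment equilibrium about 1: M_1 = Σ(load moments about 1) − R_2·L = 809 − 53.72×10 = 271.8 kN·m.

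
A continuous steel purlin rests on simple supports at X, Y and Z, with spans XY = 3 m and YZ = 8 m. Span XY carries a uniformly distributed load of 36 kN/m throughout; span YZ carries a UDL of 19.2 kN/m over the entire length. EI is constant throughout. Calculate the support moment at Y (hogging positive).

Release continuity at Y by inserting a hinge; the redundant is the internal moment M_Y. The primary structure is two simply-supported spans XY and YZ.
Rotations at Y on the released spans (each span's end-slope, ×1/EI):
  span XY: UDL 36: wL³/(24EI) = 40.5/EI
  span YZ: UDL 19.2: wL³/(24EI) = 409.6/EI
  relative rotation θ_0 = (40.5 + 409.6)/EI = 450.1/EI
A unit hogging moment at Y produces rotation L₁/(3EI) + L₂/(3EI) = 3.667/EI.
Slope continuity at Y: θ_0 = M_Y·3.667/EI, so M_Y = 450.1/3.667 = 122.8 kN·m (hogging).

M_Y = 122.8 kN·m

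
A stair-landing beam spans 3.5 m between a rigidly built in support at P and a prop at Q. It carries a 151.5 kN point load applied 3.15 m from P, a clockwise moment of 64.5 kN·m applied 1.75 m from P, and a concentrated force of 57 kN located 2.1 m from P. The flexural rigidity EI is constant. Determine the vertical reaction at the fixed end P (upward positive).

R_P = 34.29 kN

Release the roller at Q. Primary structure: cantilever fixed at P.
Deflection at Q on the released cantilever, summing each load's contribution:
  point load 151.5 at a = 3.15: Pa²(3L − a)/(6EI) = 1841/EI
  clockwise couple 64.5 at a = 1.75: M₀a(2L − a)/(2EI) = 296.3/EI
  point load 57 at a = 2.1: Pa²(3L − a)/(6EI) = 351.9/EI
  δ_0 = 2490/EI
Flexibility coefficient — unit upward force at Q: δ_{QQ} = L³/(3EI) = 14.29/EI.
Compatibility at Q: δ_0 − R_Q·δ_{QQ} = 0, so R_Q = 2490/14.29 = 174.2 kN.
Vertical equilibrium: R_P = ΣP − R_Q = 208.5 − 174.2 = 34.29 kN.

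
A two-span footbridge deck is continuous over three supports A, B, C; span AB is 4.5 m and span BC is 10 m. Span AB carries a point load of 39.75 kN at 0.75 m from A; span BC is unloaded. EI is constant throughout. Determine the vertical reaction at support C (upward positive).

R_C = -0.4498 kN

Release continuity at B by inserting a hinge; the redundant is the internal moment M_B. The primary structure is two simply-supported spans AB and BC.
Discontinuity in slope at B on the released structure — sum the simple-span end rotations:
  span AB: point load 39.75 at a = 0.75: Pab(L + a)/(6LEI) = 21.74/EI
  relative rotation θ_0 = (21.74 + 0)/EI = 21.74/EI
A unit hogging moment at B produces rotation L₁/(3EI) + L₂/(3EI) = 4.833/EI.
Compatibility: M_B·(L₁+L₂)/(3EI) = θ_0, giving M_B = 4.498 kN·m (hogging).
Span BC, ΣM about C: R_B^{BC}·10 = 0 + 4.498, so R_B^{BC} = 0.4498 kN and R_C = 0 − 0.4498 = -0.4498 kN.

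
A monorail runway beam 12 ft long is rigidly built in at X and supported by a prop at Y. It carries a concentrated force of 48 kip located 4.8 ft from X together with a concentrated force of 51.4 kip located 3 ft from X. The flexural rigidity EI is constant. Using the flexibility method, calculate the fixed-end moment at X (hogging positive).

Take the reaction at Y as the redundant and release it; the primary structure is a cantilever fixed at X.
Downward deflection at the released point Y due to the loads:
  point load 48 at a = 4.8: Pa²(3L − a)/(6EI) = 5751/EI
  point load 51.4 at a = 3: Pa²(3L − a)/(6EI) = 2544/EI
  δ_0 = 8295/EI
Tip deflection under a unit load at Y: L³/(3EI) = 576/EI.
The prop prevents deflection at Y: R_Y = δ_0/δ_{YY} = 8295/576 = 14.4 kip.
Moment equilibrium about X: M_X = Σ(load moments about X) − R_Y·L = 384.6 − 14.4×12 = 211.8 kip·ft.

M_X = 211.8 kip·ft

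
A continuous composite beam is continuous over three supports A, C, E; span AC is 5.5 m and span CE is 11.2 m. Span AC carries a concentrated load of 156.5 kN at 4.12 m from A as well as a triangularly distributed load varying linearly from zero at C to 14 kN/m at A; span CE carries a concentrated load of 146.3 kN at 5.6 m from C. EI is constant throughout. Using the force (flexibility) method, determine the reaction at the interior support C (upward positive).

Insert a hinge at C; M_C is the redundant, and each span becomes simply supported.
Discontinuity in slope at C on the released structure — sum the simple-span end rotations:
  span AC: point load 156.5 at a = 4.12: Pab(L + a)/(6LEI) = 259.4/EI
  span AC: triangular load, peak 14: 7w₀L³/(360EI) = 45.29/EI
  span CE: point load 146.3 at a = 5.6: Pab(L + b)/(6LEI) = 1147/EI
  relative rotation θ_0 = (304.7 + 1147)/EI = 1452/EI
A unit hogging moment at C produces rotation L₁/(3EI) + L₂/(3EI) = 5.567/EI.
Slope continuity at C: θ_0 = M_C·5.567/EI, so M_C = 1452/5.567 = 260.8 kN·m (hogging).
Span AC, ΣM about A with M_C applied at C: R_C^{AC}·5.5 = 715.4 + 260.8, so R_C^{AC} = 177.5 kN and R_A = 195 − 177.5 = 17.52 kN.
Span CE, ΣM about E: R_C^{CE}·11.2 = 819.3 + 260.8, so R_C^{CE} = 96.43 kN and R_E = 146.3 − 96.43 = 49.87 kN.
R_C = 177.5 + 96.43 = 273.9 kN.

R_C = 273.9 kN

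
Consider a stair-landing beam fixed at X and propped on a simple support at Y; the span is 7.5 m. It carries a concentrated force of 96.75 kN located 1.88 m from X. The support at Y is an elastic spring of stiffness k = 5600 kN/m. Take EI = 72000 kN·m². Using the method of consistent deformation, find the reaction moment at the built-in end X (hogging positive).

M_X = 124.5 kN·m

Take the reaction at Y as the redundant and release it; the primary structure is a cantilever fixed at X.
Free-end deflection of the primary structure under the applied loading (downward +):
  point load 96.75 at a = 1.88: Pa²(3L − a)/(6EI) = 1175/EI
Tip deflection under a unit load at Y: L³/(3EI) = 140.6/EI.
With EI = 72000 kN·m²: δ_0 = 0.016322 m and δ_{YY} = 0.001953 m/kN.
Compatibility — the spring shortens by R_Y/k under the reaction it provides: δ_0 − R_Y·δ_{YY} = R_Y/k. With 1/k = 0.000179 m/kN, R_Y = δ_0 / (δ_{YY} + 1/k) = 0.016322 / (0.001953 + 0.000179) = 7.657 kN.
Moment equilibrium about X: M_X = Σ(load moments about X) − R_Y·L = 181.9 − 7.657×7.5 = 124.5 kN·m.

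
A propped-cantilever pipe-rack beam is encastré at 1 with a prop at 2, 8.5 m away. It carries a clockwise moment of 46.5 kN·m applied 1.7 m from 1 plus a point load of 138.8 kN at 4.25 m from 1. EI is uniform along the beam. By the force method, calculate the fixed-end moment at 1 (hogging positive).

Choose R_2 as the redundant. The primary structure is the cantilever fixed at 1.
Downward deflection at the released point 2 due to the loads:
  clockwise couple 46.5 at a = 1.7: M₀a(2L − a)/(2EI) = 604.7/EI
  point load 138.8 at a = 4.25: Pa²(3L − a)/(6EI) = 8879/EI
  δ_0 = 9484/EI
Flexibility coefficient — unit upward force at 2: δ_{22} = L³/(3EI) = 204.7/EI.
The prop prevents deflection at 2: R_2 = δ_0/δ_{22} = 9484/204.7 = 46.33 kN.
Moment equilibrium about 1: M_1 = Σ(load moments about 1) − R_2·L = 636.4 − 46.33×8.5 = 242.6 kN·m.

M_1 = 242.6 kN·m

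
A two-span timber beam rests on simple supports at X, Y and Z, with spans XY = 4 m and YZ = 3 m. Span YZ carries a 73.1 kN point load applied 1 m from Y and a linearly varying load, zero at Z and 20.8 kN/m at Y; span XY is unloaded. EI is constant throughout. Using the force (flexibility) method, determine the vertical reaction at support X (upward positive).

Release continuity at Y by inserting a hinge; the redundant is the internal moment M_Y. The primary structure is two simply-supported spans XY and YZ.
End slopes at the hinge Y, treating each span as simply supported:
  span YZ: point load 73.1 at a = 1: Pab(L + b)/(6LEI) = 40.61/EI
  span YZ: triangular load, peak 20.8: w₀L³/(45EI) = 12.48/EI
  relative rotation θ_0 = (0 + 53.09)/EI = 53.09/EI
A unit hogging moment at Y produces rotation L₁/(3EI) + L₂/(3EI) = 2.333/EI.
Compatibility: M_Y·(L₁+L₂)/(3EI) = θ_0, giving M_Y = 22.75 kN·m (hogging).
Span XY, ΣM about X with M_Y applied at Y: R_Y^{XY}·4 = 0 + 22.75, so R_Y^{XY} = 5.688 kN and R_X = 0 − 5.688 = -5.688 kN.

R_X = -5.688 kN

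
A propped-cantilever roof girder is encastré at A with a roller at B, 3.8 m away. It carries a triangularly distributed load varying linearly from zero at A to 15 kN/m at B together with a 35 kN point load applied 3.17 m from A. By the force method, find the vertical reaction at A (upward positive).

R_A = 21.45 kN

Take the reaction at B as the redundant and release it; the primary structure is a cantilever fixed at A.
Downward deflection at the released point B due to the loads:
  triangular load, peak 15 at the free end: 11w₀L⁴/(120EI) = 286.7/EI
  point load 35 at a = 3.17: Pa²(3L − a)/(6EI) = 482.4/EI
  δ_0 = 769.1/EI
Flexibility coefficient — unit upward force at B: δ_{BB} = L³/(3EI) = 18.29/EI.
The prop prevents deflection at B: R_B = δ_0/δ_{BB} = 769.1/18.29 = 42.05 kN.
Vertical equilibrium: R_A = ΣP − R_B = 63.5 − 42.05 = 21.45 kN.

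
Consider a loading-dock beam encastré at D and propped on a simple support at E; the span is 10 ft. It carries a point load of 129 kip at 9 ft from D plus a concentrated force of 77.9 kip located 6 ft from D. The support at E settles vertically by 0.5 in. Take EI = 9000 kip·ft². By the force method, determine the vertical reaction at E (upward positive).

R_E = 142.2 kip

Choose R_E as the redundant. The primary structure is the cantilever fixed at D.
Primary-structure tip deflection at E by superposition:
  point load 129 at a = 9: Pa²(3L − a)/(6EI) = 36572/EI
  point load 77.9 at a = 6: Pa²(3L − a)/(6EI) = 11218/EI
  δ_0 = 47789/EI
Tip deflection under a unit load at E: L³/(3EI) = 333.3/EI.
With EI = 9000 kip·ft²: δ_0 = 5.3099 ft and δ_{EE} = 0.037037 ft/kip.
Compatibility — the beam at E must follow the support down by 0.04167 ft: δ_0 − R_E·δ_{EE} = 0.04167, so R_E = (5.3099 − 0.04167)/0.037037 = 142.2 kip.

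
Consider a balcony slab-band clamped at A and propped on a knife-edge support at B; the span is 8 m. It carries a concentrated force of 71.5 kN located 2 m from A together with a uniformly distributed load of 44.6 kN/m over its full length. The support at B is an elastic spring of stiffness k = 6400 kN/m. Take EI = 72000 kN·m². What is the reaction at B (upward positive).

Choose R_B as the redundant. The primary structure is the cantilever fixed at A.
Primary-structure tip deflection at B by superposition:
  point load 71.5 at a = 2: Pa²(3L − a)/(6EI) = 1049/EI
  UDL 44.6: wL⁴/(8EI) = 22835/EI
  δ_0 = 23884/EI
Flexibility coefficient — unit upward force at B: δ_{BB} = L³/(3EI) = 170.7/EI.
With EI = 72000 kN·m²: δ_0 = 0.33172 m and δ_{BB} = 0.00237 m/kN.
Compatibility — the spring shortens by R_B/k under the reaction it provides: δ_0 − R_B·δ_{BB} = R_B/k. With 1/k = 0.000156 m/kN, R_B = δ_0 / (δ_{BB} + 1/k) = 0.33172 / (0.00237 + 0.000156) = 131.3 kN.

R_B = 131.3 kN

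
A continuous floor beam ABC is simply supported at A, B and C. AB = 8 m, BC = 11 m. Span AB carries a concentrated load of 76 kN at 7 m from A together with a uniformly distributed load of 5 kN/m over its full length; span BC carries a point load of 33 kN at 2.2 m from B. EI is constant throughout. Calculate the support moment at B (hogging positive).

M_B = 73.35 kN·m

Release continuity at B by inserting a hinge; the redundant is the internal moment M_B. The primary structure is two simply-supported spans AB and BC.
Discontinuity in slope at B on the released structure — sum the simple-span end rotations:
  span AB: point load 76 at a = 7: Pab(L + a)/(6LEI) = 166.2/EI
  span AB: UDL 5: wL³/(24EI) = 106.7/EI
  span BC: point load 33 at a = 2.2: Pab(L + b)/(6LEI) = 191.7/EI
  relative rotation θ_0 = (272.9 + 191.7)/EI = 464.6/EI
A unit hogging moment at B produces rotation L₁/(3EI) + L₂/(3EI) = 6.333/EI.
Slope continuity at B: θ_0 = M_B·6.333/EI, so M_B = 464.6/6.333 = 73.35 kN·m (hogging).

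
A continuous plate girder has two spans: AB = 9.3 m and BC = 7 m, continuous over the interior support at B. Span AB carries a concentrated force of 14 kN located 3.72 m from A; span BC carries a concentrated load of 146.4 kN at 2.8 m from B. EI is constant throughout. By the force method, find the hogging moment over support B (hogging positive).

Take M_B as the redundant. Released structure: two simple spans AB and BC with a hinge at B.
End slopes at the hinge B, treating each span as simply supported:
  span AB: point load 14 at a = 3.72: Pab(L + a)/(6LEI) = 67.81/EI
  span BC: point load 146.4 at a = 2.8: Pab(L + b)/(6LEI) = 459.1/EI
  relative rotation θ_0 = (67.81 + 459.1)/EI = 526.9/EI
A unit hogging moment at B produces rotation L₁/(3EI) + L₂/(3EI) = 5.433/EI.
Compatibility: M_B·(L₁+L₂)/(3EI) = θ_0, giving M_B = 96.98 kN·m (hogging).

M_B = 96.98 kN·m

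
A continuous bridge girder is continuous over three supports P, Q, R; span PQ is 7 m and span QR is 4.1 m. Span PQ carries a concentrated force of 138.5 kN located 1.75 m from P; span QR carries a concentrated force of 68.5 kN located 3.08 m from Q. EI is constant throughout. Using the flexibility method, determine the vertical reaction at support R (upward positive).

R_R = 31.03 kN

Take M_Q as the redundant. Released structure: two simple spans PQ and QR with a hinge at Q.
End slopes at the hinge Q, treating each span as simply supported:
  span PQ: point load 138.5 at a = 1.75: Pab(L + a)/(6LEI) = 265.1/EI
  span QR: point load 68.5 at a = 3.08: Pab(L + b)/(6LEI) = 44.79/EI
  relative rotation θ_0 = (265.1 + 44.79)/EI = 309.9/EI
A unit hogging moment at Q produces rotation L₁/(3EI) + L₂/(3EI) = 3.7/EI.
Slope continuity at Q: θ_0 = M_Q·3.7/EI, so M_Q = 309.9/3.7 = 83.75 kN·m (hogging).
Span QR, ΣM about R: R_Q^{QR}·4.1 = 69.87 + 83.75, so R_Q^{QR} = 37.47 kN and R_R = 68.5 − 37.47 = 31.03 kN.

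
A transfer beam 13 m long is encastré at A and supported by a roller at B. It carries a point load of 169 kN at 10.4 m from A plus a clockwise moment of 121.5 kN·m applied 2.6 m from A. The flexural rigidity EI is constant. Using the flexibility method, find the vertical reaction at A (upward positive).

R_A = 44.98 kN

Remove the prop at B; the released (primary) structure is a cantilever built in at A.
Free-end deflection of the primary structure under the applied loading (downward +):
  point load 169 at a = 10.4: Pa²(3L − a)/(6EI) = 87130/EI
  clockwise couple 121.5 at a = 2.6: M₀a(2L − a)/(2EI) = 3696/EI
  δ_0 = 90826/EI
Tip deflection under a unit load at B: L³/(3EI) = 732.3/EI.
Compatibility at B: δ_0 − R_B·δ_{BB} = 0, so R_B = 90826/732.3 = 124 kN.
Vertical equilibrium: R_A = ΣP − R_B = 169 − 124 = 44.98 kN.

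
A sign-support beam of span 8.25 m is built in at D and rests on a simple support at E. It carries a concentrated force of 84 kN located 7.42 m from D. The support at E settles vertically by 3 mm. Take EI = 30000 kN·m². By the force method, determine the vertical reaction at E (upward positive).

R_E = 70.89 kN

Remove the prop at E; the released (primary) structure is a cantilever built in at D.
Free-end deflection of the primary structure under the applied loading (downward +):
  point load 84 at a = 7.42: Pa²(3L − a)/(6EI) = 13358/EI
Flexibility coefficient — unit upward force at E: δ_{EE} = L³/(3EI) = 187.2/EI.
With EI = 30000 kN·m²: δ_0 = 0.44526 m and δ_{EE} = 0.006239 m/kN.
Compatibility — the beam at E must follow the support down by 0.003 m: δ_0 − R_E·δ_{EE} = 0.003, so R_E = (0.44526 − 0.003)/0.006239 = 70.89 kN.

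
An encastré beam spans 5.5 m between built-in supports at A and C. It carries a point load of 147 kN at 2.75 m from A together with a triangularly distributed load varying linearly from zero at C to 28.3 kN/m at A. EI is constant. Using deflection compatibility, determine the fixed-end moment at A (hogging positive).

M_A = 143.9 kN·m

Take the two fixed-end moments M_A, M_C as redundants; the released structure is the simple span AC.
On the primary (simply-supported) span, the end slopes from the loading are:
  at A: point load 147 at a = 2.75: Pab(L + b)/(6LEI) = 277.9/EI
  at C: point load 147 at a = 2.75: Pab(L + a)/(6LEI) = 277.9/EI
  at A: triangular load, peak 28.3: w₀L³/(45EI) = 104.6/EI
  at C: triangular load, peak 28.3: 7w₀L³/(360EI) = 91.55/EI
  θ_A0 = 382.6/EI,  θ_C0 = 369.5/EI
Flexibility coefficients: a unit moment at one end gives L/(3EI) there and L/(6EI) at the far end, so f₁₁ = f₂₂ = 1.833/EI and f₁₂ = f₂₁ = 0.9167/EI.
Compatibility — zero rotation at each built-in end:
  1.833 M_A + 0.9167 M_C = 382.6
  0.9167 M_A + 1.833 M_C = 369.5
Solving the pair gives M_A = 143.9 kN·m and M_C = 129.6 kN·m (hogging).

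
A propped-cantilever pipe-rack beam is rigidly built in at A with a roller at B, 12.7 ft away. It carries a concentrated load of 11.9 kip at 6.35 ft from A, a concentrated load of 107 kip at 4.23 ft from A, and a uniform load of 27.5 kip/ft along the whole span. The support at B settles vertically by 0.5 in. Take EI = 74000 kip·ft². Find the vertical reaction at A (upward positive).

Release the roller at B. Primary structure: cantilever fixed at A.
Primary-structure tip deflection at B by superposition:
  point load 11.9 at a = 6.35: Pa²(3L − a)/(6EI) = 2539/EI
  point load 107 at a = 4.23: Pa²(3L − a)/(6EI) = 10808/EI
  UDL 27.5: wL⁴/(8EI) = 89425/EI
  δ_0 = 102771/EI
Tip deflection under a unit load at B: L³/(3EI) = 682.8/EI.
With EI = 74000 kip·ft²: δ_0 = 1.3888 ft and δ_{BB} = 0.009227 ft/kip.
Compatibility — the beam at B must follow the support down by 0.04167 ft: δ_0 − R_B·δ_{BB} = 0.04167, so R_B = (1.3888 − 0.04167)/0.009227 = 146 kip.
Vertical equilibrium: R_A = ΣP − R_B = 468.1 − 146 = 322.1 kip.

R_A = 322.1 kip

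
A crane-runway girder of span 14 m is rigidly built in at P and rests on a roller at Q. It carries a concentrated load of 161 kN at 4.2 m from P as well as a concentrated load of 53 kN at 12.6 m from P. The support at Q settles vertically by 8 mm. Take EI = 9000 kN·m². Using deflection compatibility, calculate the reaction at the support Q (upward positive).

R_Q = 64.56 kN

Take the reaction at Q as the redundant and release it; the primary structure is a cantilever fixed at P.
Downward deflection at the released point Q due to the loads:
  point load 161 at a = 4.2: Pa²(3L − a)/(6EI) = 17892/EI
  point load 53 at a = 12.6: Pa²(3L − a)/(6EI) = 41230/EI
  δ_0 = 59122/EI
Flexibility coefficient — unit upward force at Q: δ_{QQ} = L³/(3EI) = 914.7/EI.
With EI = 9000 kN·m²: δ_0 = 6.5691 m and δ_{QQ} = 0.10163 m/kN.
Compatibility — the beam at Q must follow the support down by 0.008 m: δ_0 − R_Q·δ_{QQ} = 0.008, so R_Q = (6.5691 − 0.008)/0.10163 = 64.56 kN.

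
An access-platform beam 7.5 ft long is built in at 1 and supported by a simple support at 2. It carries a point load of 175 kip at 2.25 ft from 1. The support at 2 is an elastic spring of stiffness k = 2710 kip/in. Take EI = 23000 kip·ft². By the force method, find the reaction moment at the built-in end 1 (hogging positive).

Remove the prop at 2; the released (primary) structure is a cantilever built in at 1.
Downward deflection at the released point 2 due to the loads:
  point load 175 at a = 2.25: Pa²(3L − a)/(6EI) = 2990/EI
Flexibility coefficient — unit upward force at 2: δ_{22} = L³/(3EI) = 140.6/EI.
With EI = 23000 kip·ft²: δ_0 = 0.13 ft and δ_{22} = 0.006114 ft/kip.
Compatibility — the spring shortens by R_2/k under the reaction it provides: δ_0 − R_2·δ_{22} = R_2/k. With 1/k = 1/(2710×12) ft/kip = 0.000031 ft/kip, R_2 = δ_0 / (δ_{22} + 1/k) = 0.13 / (0.006114 + 0.000031) = 21.16 kip.
Moment equilibrium about 1: M_1 = Σ(load moments about 1) − R_2·L = 393.8 − 21.16×7.5 = 235.1 kip·ft.

M_1 = 235.1 kip·ft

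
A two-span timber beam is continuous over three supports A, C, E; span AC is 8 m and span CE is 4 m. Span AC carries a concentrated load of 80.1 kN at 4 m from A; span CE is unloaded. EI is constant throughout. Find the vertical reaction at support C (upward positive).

R_C = 70.09 kN

Take M_C as the redundant. Released structure: two simple spans AC and CE with a hinge at C.
End slopes at the hinge C, treating each span as simply supported:
  span AC: point load 80.1 at a = 4: Pab(L + a)/(6LEI) = 320.4/EI
  relative rotation θ_0 = (320.4 + 0)/EI = 320.4/EI
A unit hogging moment at C produces rotation L₁/(3EI) + L₂/(3EI) = 4/EI.
Compatibility: M_C·(L₁+L₂)/(3EI) = θ_0, giving M_C = 80.1 kN·m (hogging).
Span AC, ΣM about A with M_C applied at C: R_C^{AC}·8 = 320.4 + 80.1, so R_C^{AC} = 50.06 kN and R_A = 80.1 − 50.06 = 30.04 kN.
Span CE, ΣM about E: R_C^{CE}·4 = 0 + 80.1, so R_C^{CE} = 20.02 kN and R_E = 0 − 20.02 = -20.02 kN.
R_C = 50.06 + 20.02 = 70.09 kN.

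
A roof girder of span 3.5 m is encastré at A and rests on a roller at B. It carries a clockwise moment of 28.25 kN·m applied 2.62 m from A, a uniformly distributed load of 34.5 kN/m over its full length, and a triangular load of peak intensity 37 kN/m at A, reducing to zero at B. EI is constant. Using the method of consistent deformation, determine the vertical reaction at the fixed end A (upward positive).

R_A = 115.9 kN

Take the reaction at B as the redundant and release it; the primary structure is a cantilever fixed at A.
Primary-structure tip deflection at B by superposition:
  clockwise couple 28.25 at a = 2.62: M₀a(2L − a)/(2EI) = 162.1/EI
  UDL 34.5: wL⁴/(8EI) = 647.1/EI
  triangular load, peak 37 at the fixed end: w₀L⁴/(30EI) = 185.1/EI
  δ_0 = 994.3/EI
Tip deflection under a unit load at B: L³/(3EI) = 14.29/EI.
The prop prevents deflection at B: R_B = δ_0/δ_{BB} = 994.3/14.29 = 69.57 kN.
Vertical equilibrium: R_A = ΣP − R_B = 185.5 − 69.57 = 115.9 kN.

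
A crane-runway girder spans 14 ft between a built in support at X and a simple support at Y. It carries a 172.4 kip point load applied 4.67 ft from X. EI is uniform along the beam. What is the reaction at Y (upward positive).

Release the roller at Y. Primary structure: cantilever fixed at X.
Deflection at Y on the released cantilever, summing each load's contribution:
  point load 172.4 at a = 4.67: Pa²(3L − a)/(6EI) = 23393/EI
Tip deflection under a unit load at Y: L³/(3EI) = 914.7/EI.
The prop prevents deflection at Y: R_Y = δ_0/δ_{YY} = 23393/914.7 = 25.57 kip.

R_Y = 25.57 kip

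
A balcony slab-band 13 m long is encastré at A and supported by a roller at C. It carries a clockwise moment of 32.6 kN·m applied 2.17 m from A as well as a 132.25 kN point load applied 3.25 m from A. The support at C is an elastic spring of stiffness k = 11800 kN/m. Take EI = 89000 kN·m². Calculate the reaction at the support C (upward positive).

Take the reaction at C as the redundant and release it; the primary structure is a cantilever fixed at A.
Free-end deflection of the primary structure under the applied loading (downward +):
  clockwise couple 32.6 at a = 2.17: M₀a(2L − a)/(2EI) = 842.9/EI
  point load 132.25 at a = 3.25: Pa²(3L − a)/(6EI) = 8323/EI
  δ_0 = 9166/EI
Flexibility coefficient — unit upward force at C: δ_{CC} = L³/(3EI) = 732.3/EI.
With EI = 89000 kN·m²: δ_0 = 0.10299 m and δ_{CC} = 0.008228 m/kN.
Compatibility — the spring shortens by R_C/k under the reaction it provides: δ_0 − R_C·δ_{CC} = R_C/k. With 1/k = 0.000085 m/kN, R_C = δ_0 / (δ_{CC} + 1/k) = 0.10299 / (0.008228 + 0.000085) = 12.39 kN.

R_C = 12.39 kN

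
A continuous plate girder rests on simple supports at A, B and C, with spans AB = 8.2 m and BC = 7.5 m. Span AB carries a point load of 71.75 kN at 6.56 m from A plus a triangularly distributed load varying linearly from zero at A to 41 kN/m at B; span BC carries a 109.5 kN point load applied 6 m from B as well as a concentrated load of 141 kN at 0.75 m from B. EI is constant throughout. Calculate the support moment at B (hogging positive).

M_B = 221.1 kN·m

Release continuity at B by inserting a hinge; the redundant is the internal moment M_B. The primary structure is two simply-supported spans AB and BC.
Discontinuity in slope at B on the released structure — sum the simple-span end rotations:
  span AB: point load 71.75 at a = 6.56: Pab(L + a)/(6LEI) = 231.6/EI
  span AB: triangular load, peak 41: w₀L³/(45EI) = 502.4/EI
  span BC: point load 109.5 at a = 6: Pab(L + b)/(6LEI) = 197.1/EI
  span BC: point load 141 at a = 0.75: Pab(L + b)/(6LEI) = 226/EI
  relative rotation θ_0 = (733.9 + 423.1)/EI = 1157/EI
A unit hogging moment at B produces rotation L₁/(3EI) + L₂/(3EI) = 5.233/EI.
Slope continuity at B: θ_0 = M_B·5.233/EI, so M_B = 1157/5.233 = 221.1 kN·m (hogging).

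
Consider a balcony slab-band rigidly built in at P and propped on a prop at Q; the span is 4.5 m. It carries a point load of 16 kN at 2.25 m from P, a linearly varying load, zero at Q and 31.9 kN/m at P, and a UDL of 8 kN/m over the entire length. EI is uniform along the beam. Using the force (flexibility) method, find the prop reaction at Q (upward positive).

Remove the prop at Q; the released (primary) structure is a cantilever built in at P.
Primary-structure tip deflection at Q by superposition:
  point load 16 at a = 2.25: Pa²(3L − a)/(6EI) = 151.9/EI
  triangular load, peak 31.9 at the fixed end: w₀L⁴/(30EI) = 436/EI
  UDL 8: wL⁴/(8EI) = 410.1/EI
  δ_0 = 998/EI
Flexibility coefficient — unit upward force at Q: δ_{QQ} = L³/(3EI) = 30.38/EI.
The prop prevents deflection at Q: R_Q = δ_0/δ_{QQ} = 998/30.38 = 32.85 kN.

R_Q = 32.85 kN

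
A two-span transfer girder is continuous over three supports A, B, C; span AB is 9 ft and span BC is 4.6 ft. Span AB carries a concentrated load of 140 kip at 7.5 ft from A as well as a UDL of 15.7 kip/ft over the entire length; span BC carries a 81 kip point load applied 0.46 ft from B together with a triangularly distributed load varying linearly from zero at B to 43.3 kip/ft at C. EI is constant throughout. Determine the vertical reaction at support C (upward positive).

Insert a hinge at B; M_B is the redundant, and each span becomes simply supported.
Discontinuity in slope at B on the released structure — sum the simple-span end rotations:
  span AB: point load 140 at a = 7.5: Pab(L + a)/(6LEI) = 481.2/EI
  span AB: UDL 15.7: wL³/(24EI) = 476.9/EI
  span BC: point load 81 at a = 0.46: Pab(L + b)/(6LEI) = 48.85/EI
  span BC: triangular load, peak 43.3: 7w₀L³/(360EI) = 81.95/EI
  relative rotation θ_0 = (958.1 + 130.8)/EI = 1089/EI
A unit hogging moment at B produces rotation L₁/(3EI) + L₂/(3EI) = 4.533/EI.
Slope continuity at B: θ_0 = M_B·4.533/EI, so M_B = 1089/4.533 = 240.2 kip·ft (hogging).
Span BC, ΣM about C: R_B^{BC}·4.6 = 488 + 240.2, so R_B^{BC} = 158.3 kip and R_C = 180.6 − 158.3 = 22.27 kip.

R_C = 22.27 kip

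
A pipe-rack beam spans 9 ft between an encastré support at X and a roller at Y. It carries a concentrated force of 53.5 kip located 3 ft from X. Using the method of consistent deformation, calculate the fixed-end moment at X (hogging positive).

M_X = 89.17 kip·ft

Remove the prop at Y; the released (primary) structure is a cantilever built in at X.
Primary-structure tip deflection at Y by superposition:
  point load 53.5 at a = 3: Pa²(3L − a)/(6EI) = 1926/EI
Flexibility coefficient — unit upward force at Y: δ_{YY} = L³/(3EI) = 243/EI.
Compatibility at Y: δ_0 − R_Y·δ_{YY} = 0, so R_Y = 1926/243 = 7.926 kip.
Moment equilibrium about X: M_X = Σ(load moments about X) − R_Y·L = 160.5 − 7.926×9 = 89.17 kip·ft.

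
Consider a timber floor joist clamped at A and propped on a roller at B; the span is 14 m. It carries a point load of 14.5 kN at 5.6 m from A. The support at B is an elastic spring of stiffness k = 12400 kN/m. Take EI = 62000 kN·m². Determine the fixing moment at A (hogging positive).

Take the reaction at B as the redundant and release it; the primary structure is a cantilever fixed at A.
Free-end deflection of the primary structure under the applied loading (downward +):
  point load 14.5 at a = 5.6: Pa²(3L − a)/(6EI) = 2759/EI
Tip deflection under a unit load at B: L³/(3EI) = 914.7/EI.
With EI = 62000 kN·m²: δ_0 = 0.044494 m and δ_{BB} = 0.014753 m/kN.
Compatibility — the spring shortens by R_B/k under the reaction it provides: δ_0 − R_B·δ_{BB} = R_B/k. With 1/k = 0.000081 m/kN, R_B = δ_0 / (δ_{BB} + 1/k) = 0.044494 / (0.014753 + 0.000081) = 3 kN.
Moment equilibrium about A: M_A = Σ(load moments about A) − R_B·L = 81.2 − 3×14 = 39.21 kN·m.

M_A = 39.21 kN·m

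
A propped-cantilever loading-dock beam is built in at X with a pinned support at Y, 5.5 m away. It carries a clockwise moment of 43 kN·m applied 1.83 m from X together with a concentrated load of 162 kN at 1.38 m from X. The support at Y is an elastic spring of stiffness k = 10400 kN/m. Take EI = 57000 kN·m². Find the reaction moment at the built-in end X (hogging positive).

M_X = 163.8 kN·m

Release the roller at Y. Primary structure: cantilever fixed at X.
Primary-structure tip deflection at Y by superposition:
  clockwise couple 43 at a = 1.83: M₀a(2L − a)/(2EI) = 360.8/EI
  point load 162 at a = 1.38: Pa²(3L − a)/(6EI) = 777.5/EI
  δ_0 = 1138/EI
Tip deflection under a unit load at Y: L³/(3EI) = 55.46/EI.
With EI = 57000 kN·m²: δ_0 = 0.019969 m and δ_{YY} = 0.000973 m/kN.
Compatibility — the spring shortens by R_Y/k under the reaction it provides: δ_0 − R_Y·δ_{YY} = R_Y/k. With 1/k = 0.000096 m/kN, R_Y = δ_0 / (δ_{YY} + 1/k) = 0.019969 / (0.000973 + 0.000096) = 18.68 kN.
Moment equilibrium about X: M_X = Σ(load moments about X) − R_Y·L = 266.6 − 18.68×5.5 = 163.8 kN·m.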